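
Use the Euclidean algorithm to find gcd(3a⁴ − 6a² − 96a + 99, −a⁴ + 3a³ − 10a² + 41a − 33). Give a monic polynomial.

a² − 4a + 3

By polynomial division,
  3a⁴ − 6a² − 96a + 99 = (−3)(−a⁴ + 3a³ − 10a² + 41a − 33) + (9a³ − 36a² + 27a)
  −a⁴ + 3a³ − 10a² + 41a − 33 = (−(1/9)a − 1/9)(9a³ − 36a² + 27a) + (−11a² + 44a − 33)
  9a³ − 36a² + 27a = (−(9/11)a)(−11a² + 44a − 33) + (0)
Last nonzero remainder: −11a² + 44a − 33. Dividing through by −11 gives the monic gcd a² − 4a + 3.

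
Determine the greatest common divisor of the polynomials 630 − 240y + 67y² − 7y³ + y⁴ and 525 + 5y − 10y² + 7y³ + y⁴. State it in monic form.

Apply the Euclidean algorithm:
  y⁴ − 7y³ + 67y² − 240y + 630 = (y⁴ + 7y³ − 10y² + 5y + 525) + (−14y³ + 77y² − 245y + 105)
  y⁴ + 7y³ − 10y² + 5y + 525 = (−(1/14)y − 25/28)(−14y³ + 77y² − 245y + 105) + ((165/4)y² − (825/4)y + 2475/4)
  −14y³ + 77y² − 245y + 105 = (−(56/165)y + 28/165)((165/4)y² − (825/4)y + 2475/4) + (0)
Last nonzero remainder: (165/4)y² − (825/4)y + 2475/4. Dividing through by 165/4 gives the monic gcd y² − 5y + 15.

15 − 5y + y²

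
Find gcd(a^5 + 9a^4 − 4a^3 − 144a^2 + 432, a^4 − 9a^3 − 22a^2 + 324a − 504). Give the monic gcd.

a^2 + 4a − 12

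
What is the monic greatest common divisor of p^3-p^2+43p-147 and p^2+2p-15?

p-3

Euclidean algorithm in ℚ[p]:
  p^3-p^2+43p-147 = (p-3)(p^2+2p-15) + (64p-192)
  p^2+2p-15 = ((1/64)p+5/64)(64p-192) + (0)
Last nonzero remainder: 64p-192. Dividing through by 64 gives the monic gcd p-3.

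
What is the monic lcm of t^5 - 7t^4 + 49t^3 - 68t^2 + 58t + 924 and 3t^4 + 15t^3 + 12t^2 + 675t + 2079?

t^7 + 3t^6 + 275t^4 + 407t^3 + 76t^2 + 10458t + 19404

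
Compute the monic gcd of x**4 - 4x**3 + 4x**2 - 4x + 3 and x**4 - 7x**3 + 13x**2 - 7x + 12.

Euclidean algorithm in ℚ[x]:
  x**4 - 4x**3 + 4x**2 - 4x + 3 = (x**4 - 7x**3 + 13x**2 - 7x + 12) + (3x**3 - 9x**2 + 3x - 9)
  x**4 - 7x**3 + 13x**2 - 7x + 12 = ((1/3)x - 4/3)(3x**3 - 9x**2 + 3x - 9) + (0)
Last nonzero remainder: 3x**3 - 9x**2 + 3x - 9. Dividing through by 3 gives the monic gcd x**3 - 3x**2 + x - 3.

x**3 - 3x**2 + x - 3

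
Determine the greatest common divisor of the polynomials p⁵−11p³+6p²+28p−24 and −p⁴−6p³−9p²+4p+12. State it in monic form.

Euclidean algorithm in ℚ[p]:
  p⁵−11p³+6p²+28p−24 = (−p+6)(−p⁴−6p³−9p²+4p+12) + (16p³+64p²+16p−96)
  −p⁴−6p³−9p²+4p+12 = (−(1/16)p−1/8)(16p³+64p²+16p−96) + (0)
Last nonzero remainder: 16p³+64p²+16p−96. Dividing through by 16 gives the monic gcd p³+4p²+p−6.

p³+4p²+p−6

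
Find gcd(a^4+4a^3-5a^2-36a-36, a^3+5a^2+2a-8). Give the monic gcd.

a+2

Repeated division with remainder:
  a^4+4a^3-5a^2-36a-36 = (a-1)(a^3+5a^2+2a-8) + (-2a^2-26a-44)
  a^3+5a^2+2a-8 = (-(1/2)a+4)(-2a^2-26a-44) + (84a+168)
  -2a^2-26a-44 = (-(1/42)a-11/42)(84a+168) + (0)
Last nonzero remainder: 84a+168. Dividing through by 84 gives the monic gcd a+2.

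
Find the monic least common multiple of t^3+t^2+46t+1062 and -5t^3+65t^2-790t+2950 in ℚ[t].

t^4-4t^3+41t^2+832t-5310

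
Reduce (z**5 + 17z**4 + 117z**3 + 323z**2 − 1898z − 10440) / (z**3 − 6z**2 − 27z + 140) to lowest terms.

By polynomial division,
  z**5 + 17z**4 + 117z**3 + 323z**2 − 1898z − 10440 = (z**2 + 23z + 282)(z**3 − 6z**2 − 27z + 140) + (2496z**2 + 2496z − 49920)
  z**3 − 6z**2 − 27z + 140 = ((1/2496)z − 7/2496)(2496z**2 + 2496z − 49920) + (0)
Last nonzero remainder: 2496z**2 + 2496z − 49920. Dividing through by 2496 gives the monic gcd z**2 + z − 20.
Cancel z**2 + z − 20 from numerator and denominator to get the reduced form.

(z**3 + 16z**2 + 121z + 522)/(z − 7)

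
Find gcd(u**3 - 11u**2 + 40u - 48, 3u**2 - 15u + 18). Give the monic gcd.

By polynomial division,
  u**3 - 11u**2 + 40u - 48 = ((1/3)u - 2)(3u**2 - 15u + 18) + (4u - 12)
  3u**2 - 15u + 18 = ((3/4)u - 3/2)(4u - 12) + (0)
Last nonzero remainder: 4u - 12. Dividing through by 4 gives the monic gcd u - 3.

u - 3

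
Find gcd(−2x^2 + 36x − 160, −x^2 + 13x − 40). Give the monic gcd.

x − 8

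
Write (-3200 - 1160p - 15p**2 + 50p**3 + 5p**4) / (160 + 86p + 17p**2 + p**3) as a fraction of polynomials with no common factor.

(-200 + 15p + 5p**2)/(10 + p)

Repeated division with remainder:
  5p**4 + 50p**3 - 15p**2 - 1160p - 3200 = (5p - 35)(p**3 + 17p**2 + 86p + 160) + (150p**2 + 1050p + 2400)
  p**3 + 17p**2 + 86p + 160 = ((1/150)p + 1/15)(150p**2 + 1050p + 2400) + (0)
Last nonzero remainder: 150p**2 + 1050p + 2400. Dividing through by 150 gives the monic gcd p**2 + 7p + 16.
Cancel p**2 + 7p + 16 from numerator and denominator to get the reduced form.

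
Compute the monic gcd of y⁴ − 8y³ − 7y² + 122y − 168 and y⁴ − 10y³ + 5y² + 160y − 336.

y³ − 6y² − 19y + 84

Apply the Euclidean algorithm:
  y⁴ − 8y³ − 7y² + 122y − 168 = (y⁴ − 10y³ + 5y² + 160y − 336) + (2y³ − 12y² − 38y + 168)
  y⁴ − 10y³ + 5y² + 160y − 336 = ((1/2)y − 2)(2y³ − 12y² − 38y + 168) + (0)
Last nonzero remainder: 2y³ − 12y² − 38y + 168. Dividing through by 2 gives the monic gcd y³ − 6y² − 19y + 84.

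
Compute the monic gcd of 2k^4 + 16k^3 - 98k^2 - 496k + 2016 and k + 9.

k + 9

Euclidean algorithm in ℚ[k]:
  2k^4 + 16k^3 - 98k^2 - 496k + 2016 = (2k^3 - 2k^2 - 80k + 224)(k + 9) + (0)
The last nonzero remainder k + 9 is already monic.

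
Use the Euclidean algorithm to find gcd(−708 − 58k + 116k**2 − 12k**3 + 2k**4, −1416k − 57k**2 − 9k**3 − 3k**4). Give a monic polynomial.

59 − 5k + k**2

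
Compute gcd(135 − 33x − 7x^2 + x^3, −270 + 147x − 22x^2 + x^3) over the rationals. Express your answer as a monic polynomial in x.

Euclidean algorithm in ℚ[x]:
  x^3 − 7x^2 − 33x + 135 = (x^3 − 22x^2 + 147x − 270) + (15x^2 − 180x + 405)
  x^3 − 22x^2 + 147x − 270 = ((1/15)x − 2/3)(15x^2 − 180x + 405) + (0)
Last nonzero remainder: 15x^2 − 180x + 405. Dividing through by 15 gives the monic gcd x^2 − 12x + 27.

27 − 12x + x^2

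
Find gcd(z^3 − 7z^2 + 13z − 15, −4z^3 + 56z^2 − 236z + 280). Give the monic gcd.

Euclidean algorithm in ℚ[z]:
  z^3 − 7z^2 + 13z − 15 = (−1/4)(−4z^3 + 56z^2 − 236z + 280) + (7z^2 − 46z + 55)
  −4z^3 + 56z^2 − 236z + 280 = (−(4/7)z + 208/49)(7z^2 − 46z + 55) + (−(456/49)z + 2280/49)
  7z^2 − 46z + 55 = (−(343/456)z + 539/456)(−(456/49)z + 2280/49) + (0)
Last nonzero remainder: −(456/49)z + 2280/49. Dividing through by −456/49 gives the monic gcd z − 5.

z − 5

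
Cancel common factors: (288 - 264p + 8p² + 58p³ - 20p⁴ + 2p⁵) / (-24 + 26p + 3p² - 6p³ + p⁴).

(12 - 10p + 2p²)/(-1 + p)

Apply the Euclidean algorithm:
  2p⁵ - 20p⁴ + 58p³ + 8p² - 264p + 288 = (2p - 8)(p⁴ - 6p³ + 3p² + 26p - 24) + (4p³ - 20p² - 8p + 96)
  p⁴ - 6p³ + 3p² + 26p - 24 = ((1/4)p - 1/4)(4p³ - 20p² - 8p + 96) + (0)
Last nonzero remainder: 4p³ - 20p² - 8p + 96. Dividing through by 4 gives the monic gcd p³ - 5p² - 2p + 24.
Cancel p³ - 5p² - 2p + 24 from numerator and denominator to get the reduced form.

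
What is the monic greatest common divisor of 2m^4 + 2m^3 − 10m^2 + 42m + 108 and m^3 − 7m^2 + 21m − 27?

m^2 − 4m + 9

By polynomial division,
  2m^4 + 2m^3 − 10m^2 + 42m + 108 = (2m + 16)(m^3 − 7m^2 + 21m − 27) + (60m^2 − 240m + 540)
  m^3 − 7m^2 + 21m − 27 = ((1/60)m − 1/20)(60m^2 − 240m + 540) + (0)
Last nonzero remainder: 60m^2 − 240m + 540. Dividing through by 60 gives the monic gcd m^2 − 4m + 9.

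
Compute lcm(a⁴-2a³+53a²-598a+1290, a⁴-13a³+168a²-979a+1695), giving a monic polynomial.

a⁶-7a⁵+176a⁴-1089a³+10269a²-74024a+145770

Repeated division with remainder:
  a⁴-2a³+53a²-598a+1290 = (a⁴-13a³+168a²-979a+1695) + (11a³-115a²+381a-405)
  a⁴-13a³+168a²-979a+1695 = ((1/11)a-28/121)(11a³-115a²+381a-405) + ((12917/121)a²-(103336/121)a+193755/121)
  11a³-115a²+381a-405 = ((1331/12917)a-3267/12917)((12917/121)a²-(103336/121)a+193755/121) + (0)
Last nonzero remainder: (12917/121)a²-(103336/121)a+193755/121. Dividing through by 12917/121 gives the monic gcd a²-8a+15.
Then lcm(f, g) = f·g / gcd(f, g); expanding and making the result monic gives the answer.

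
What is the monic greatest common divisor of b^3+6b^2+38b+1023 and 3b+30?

1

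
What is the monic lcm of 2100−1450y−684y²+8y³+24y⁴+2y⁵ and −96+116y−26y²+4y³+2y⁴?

8400−8950y+489y²+333y³−258y⁴−24y⁵+9y⁶+y⁷

By polynomial division,
  2y⁵+24y⁴+8y³−684y²−1450y+2100 = (y+10)(2y⁴+4y³−26y²+116y−96) + (−6y³−540y²−2514y+3060)
  2y⁴+4y³−26y²+116y−96 = (−(1/3)y+88/3)(−6y³−540y²−2514y+3060) + (14976y²+74880y−89856)
  −6y³−540y²−2514y+3060 = (−(1/2496)y−85/2496)(14976y²+74880y−89856) + (0)
Last nonzero remainder: 14976y²+74880y−89856. Dividing through by 14976 gives the monic gcd y²+5y−6.
Then lcm(f, g) = f·g / gcd(f, g); expanding and making the result monic gives the answer.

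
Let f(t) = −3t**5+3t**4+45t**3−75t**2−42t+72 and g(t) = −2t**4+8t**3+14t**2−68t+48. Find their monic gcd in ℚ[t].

t**2−3t+2

Repeated division with remainder:
  −3t**5+3t**4+45t**3−75t**2−42t+72 = ((3/2)t+9/2)(−2t**4+8t**3+14t**2−68t+48) + (−12t**3−36t**2+192t−144)
  −2t**4+8t**3+14t**2−68t+48 = ((1/6)t−7/6)(−12t**3−36t**2+192t−144) + (−60t**2+180t−120)
  −12t**3−36t**2+192t−144 = ((1/5)t+6/5)(−60t**2+180t−120) + (0)
Last nonzero remainder: −60t**2+180t−120. Dividing through by −60 gives the monic gcd t**2−3t+2.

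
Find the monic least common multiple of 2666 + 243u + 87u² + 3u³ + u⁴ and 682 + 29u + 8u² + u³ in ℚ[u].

29326 + 5339u + 1200u² + 120u³ + 14u⁴ + u⁵

Repeated division with remainder:
  u⁴ + 3u³ + 87u² + 243u + 2666 = (u - 5)(u³ + 8u² + 29u + 682) + (98u² - 294u + 6076)
  u³ + 8u² + 29u + 682 = ((1/98)u + 11/98)(98u² - 294u + 6076) + (0)
Last nonzero remainder: 98u² - 294u + 6076. Dividing through by 98 gives the monic gcd u² - 3u + 62.
Then lcm(f, g) = f·g / gcd(f, g); expanding and making the result monic gives the answer.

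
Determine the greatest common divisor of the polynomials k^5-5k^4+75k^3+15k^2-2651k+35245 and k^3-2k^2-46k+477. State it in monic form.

k^2-11k+53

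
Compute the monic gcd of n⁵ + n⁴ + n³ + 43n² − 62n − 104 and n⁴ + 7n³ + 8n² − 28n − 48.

n² + 2n − 8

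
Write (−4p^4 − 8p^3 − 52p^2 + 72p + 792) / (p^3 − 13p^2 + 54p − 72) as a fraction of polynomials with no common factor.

(−4p^3 − 20p^2 − 112p − 264)/(p^2 − 10p + 24)

Repeated division with remainder:
  −4p^4 − 8p^3 − 52p^2 + 72p + 792 = (−4p − 60)(p^3 − 13p^2 + 54p − 72) + (−616p^2 + 3024p − 3528)
  p^3 − 13p^2 + 54p − 72 = (−(1/616)p + 89/6776)(−616p^2 + 3024p − 3528) + ((1035/121)p − 3105/121)
  −616p^2 + 3024p − 3528 = (−(74536/1035)p + 47432/345)((1035/121)p − 3105/121) + (0)
Last nonzero remainder: (1035/121)p − 3105/121. Dividing through by 1035/121 gives the monic gcd p − 3.
Cancel p − 3 from numerator and denominator to get the reduced form.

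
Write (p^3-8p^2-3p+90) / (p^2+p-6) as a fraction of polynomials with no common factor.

(p^2-11p+30)/(p-2)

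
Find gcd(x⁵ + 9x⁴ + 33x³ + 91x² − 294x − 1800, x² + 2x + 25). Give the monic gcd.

Euclidean algorithm in ℚ[x]:
  x⁵ + 9x⁴ + 33x³ + 91x² − 294x − 1800 = (x³ + 7x² − 6x − 72)(x² + 2x + 25) + (0)
The last nonzero remainder x² + 2x + 25 is already monic.

x² + 2x + 25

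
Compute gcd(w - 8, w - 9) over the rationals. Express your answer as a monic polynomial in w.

1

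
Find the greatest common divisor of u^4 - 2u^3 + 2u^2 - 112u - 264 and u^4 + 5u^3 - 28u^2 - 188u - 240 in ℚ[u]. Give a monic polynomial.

u^2 - 4u - 12

Euclidean algorithm in ℚ[u]:
  u^4 - 2u^3 + 2u^2 - 112u - 264 = (u^4 + 5u^3 - 28u^2 - 188u - 240) + (-7u^3 + 30u^2 + 76u - 24)
  u^4 + 5u^3 - 28u^2 - 188u - 240 = (-(1/7)u - 65/49)(-7u^3 + 30u^2 + 76u - 24) + ((1110/49)u^2 - (4440/49)u - 13320/49)
  -7u^3 + 30u^2 + 76u - 24 = (-(343/1110)u + 49/555)((1110/49)u^2 - (4440/49)u - 13320/49) + (0)
Last nonzero remainder: (1110/49)u^2 - (4440/49)u - 13320/49. Dividing through by 1110/49 gives the monic gcd u^2 - 4u - 12.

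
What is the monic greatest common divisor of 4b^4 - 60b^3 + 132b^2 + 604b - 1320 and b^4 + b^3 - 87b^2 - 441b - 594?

By polynomial division,
  4b^4 - 60b^3 + 132b^2 + 604b - 1320 = (4)(b^4 + b^3 - 87b^2 - 441b - 594) + (-64b^3 + 480b^2 + 2368b + 1056)
  b^4 + b^3 - 87b^2 - 441b - 594 = (-(1/64)b - 17/128)(-64b^3 + 480b^2 + 2368b + 1056) + ((55/4)b^2 - 110b - 1815/4)
  -64b^3 + 480b^2 + 2368b + 1056 = (-(256/55)b - 128/55)((55/4)b^2 - 110b - 1815/4) + (0)
Last nonzero remainder: (55/4)b^2 - 110b - 1815/4. Dividing through by 55/4 gives the monic gcd b^2 - 8b - 33.

b^2 - 8b - 33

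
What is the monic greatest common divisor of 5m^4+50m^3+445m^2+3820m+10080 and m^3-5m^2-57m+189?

m+7

Repeated division with remainder:
  5m^4+50m^3+445m^2+3820m+10080 = (5m+75)(m^3-5m^2-57m+189) + (1105m^2+7150m-4095)
  m^3-5m^2-57m+189 = ((1/1105)m-3/289)(1105m^2+7150m-4095) + ((6048/289)m+42336/289)
  1105m^2+7150m-4095 = ((319345/6048)m-18785/672)((6048/289)m+42336/289) + (0)
Last nonzero remainder: (6048/289)m+42336/289. Dividing through by 6048/289 gives the monic gcd m+7.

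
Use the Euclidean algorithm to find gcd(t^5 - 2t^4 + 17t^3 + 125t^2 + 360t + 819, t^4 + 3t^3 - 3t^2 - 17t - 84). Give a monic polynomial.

Repeated division with remainder:
  t^5 - 2t^4 + 17t^3 + 125t^2 + 360t + 819 = (t - 5)(t^4 + 3t^3 - 3t^2 - 17t - 84) + (35t^3 + 127t^2 + 359t + 399)
  t^4 + 3t^3 - 3t^2 - 17t - 84 = ((1/35)t - 22/1225)(35t^3 + 127t^2 + 359t + 399) + (-(13446/1225)t^2 - (26892/1225)t - 13446/175)
  35t^3 + 127t^2 + 359t + 399 = (-(42875/13446)t - 23275/4482)(-(13446/1225)t^2 - (26892/1225)t - 13446/175) + (0)
Last nonzero remainder: -(13446/1225)t^2 - (26892/1225)t - 13446/175. Dividing through by -13446/1225 gives the monic gcd t^2 + 2t + 7.

t^2 + 2t + 7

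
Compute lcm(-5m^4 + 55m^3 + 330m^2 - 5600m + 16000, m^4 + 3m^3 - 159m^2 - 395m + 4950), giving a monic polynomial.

m^6 - 13m^5 - 143m^4 + 2341m^3 + 1094m^2 - 104480m + 316800

Euclidean algorithm in ℚ[m]:
  -5m^4 + 55m^3 + 330m^2 - 5600m + 16000 = (-5)(m^4 + 3m^3 - 159m^2 - 395m + 4950) + (70m^3 - 465m^2 - 7575m + 40750)
  m^4 + 3m^3 - 159m^2 - 395m + 4950 = ((1/70)m + 27/196)(70m^3 - 465m^2 - 7575m + 40750) + ((2601/196)m^2 + (13005/196)m - 65025/98)
  70m^3 - 465m^2 - 7575m + 40750 = ((13720/2601)m - 159740/2601)((2601/196)m^2 + (13005/196)m - 65025/98) + (0)
Last nonzero remainder: (2601/196)m^2 + (13005/196)m - 65025/98. Dividing through by 2601/196 gives the monic gcd m^2 + 5m - 50.
Then lcm(f, g) = f·g / gcd(f, g); expanding and making the result monic gives the answer.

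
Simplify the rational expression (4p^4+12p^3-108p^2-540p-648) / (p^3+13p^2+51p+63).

(4p^2-12p-72)/(p+7)

Euclidean algorithm in ℚ[p]:
  4p^4+12p^3-108p^2-540p-648 = (4p-40)(p^3+13p^2+51p+63) + (208p^2+1248p+1872)
  p^3+13p^2+51p+63 = ((1/208)p+7/208)(208p^2+1248p+1872) + (0)
Last nonzero remainder: 208p^2+1248p+1872. Dividing through by 208 gives the monic gcd p^2+6p+9.
Cancel p^2+6p+9 from numerator and denominator to get the reduced form.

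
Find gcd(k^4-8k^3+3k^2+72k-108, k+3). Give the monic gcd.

k+3

Repeated division with remainder:
  k^4-8k^3+3k^2+72k-108 = (k^3-11k^2+36k-36)(k+3) + (0)
The last nonzero remainder k+3 is already monic.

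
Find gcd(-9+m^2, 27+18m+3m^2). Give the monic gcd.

3+m

Apply the Euclidean algorithm:
  m^2-9 = (1/3)(3m^2+18m+27) + (-6m-18)
  3m^2+18m+27 = (-(1/2)m-3/2)(-6m-18) + (0)
Last nonzero remainder: -6m-18. Dividing through by -6 gives the monic gcd m+3.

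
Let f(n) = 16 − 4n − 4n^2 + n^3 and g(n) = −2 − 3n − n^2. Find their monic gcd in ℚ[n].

Apply the Euclidean algorithm:
  n^3 − 4n^2 − 4n + 16 = (−n + 7)(−n^2 − 3n − 2) + (15n + 30)
  −n^2 − 3n − 2 = (−(1/15)n − 1/15)(15n + 30) + (0)
Last nonzero remainder: 15n + 30. Dividing through by 15 gives the monic gcd n + 2.

2 + n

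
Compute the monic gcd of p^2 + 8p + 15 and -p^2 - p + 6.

p + 3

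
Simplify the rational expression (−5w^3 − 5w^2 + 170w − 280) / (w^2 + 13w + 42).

(−5w^2 + 30w − 40)/(w + 6)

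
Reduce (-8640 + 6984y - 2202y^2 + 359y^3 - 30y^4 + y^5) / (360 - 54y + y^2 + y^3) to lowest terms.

(-240 + 134y - 21y^2 + y^3)/(10 + y)

Euclidean algorithm in ℚ[y]:
  y^5 - 30y^4 + 359y^3 - 2202y^2 + 6984y - 8640 = (y^2 - 31y + 444)(y^3 + y^2 - 54y + 360) + (-4680y^2 + 42120y - 168480)
  y^3 + y^2 - 54y + 360 = (-(1/4680)y - 1/468)(-4680y^2 + 42120y - 168480) + (0)
Last nonzero remainder: -4680y^2 + 42120y - 168480. Dividing through by -4680 gives the monic gcd y^2 - 9y + 36.
Cancel y^2 - 9y + 36 from numerator and denominator to get the reduced form.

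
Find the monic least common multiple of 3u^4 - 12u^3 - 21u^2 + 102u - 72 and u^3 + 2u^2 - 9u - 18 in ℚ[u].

u^6 - 5u^5 - 9u^4 + 65u^3 - 16u^2 - 180u + 144

Euclidean algorithm in ℚ[u]:
  3u^4 - 12u^3 - 21u^2 + 102u - 72 = (3u - 18)(u^3 + 2u^2 - 9u - 18) + (42u^2 - 6u - 396)
  u^3 + 2u^2 - 9u - 18 = ((1/42)u + 5/98)(42u^2 - 6u - 396) + ((36/49)u + 108/49)
  42u^2 - 6u - 396 = ((343/6)u - 539/3)((36/49)u + 108/49) + (0)
Last nonzero remainder: (36/49)u + 108/49. Dividing through by 36/49 gives the monic gcd u + 3.
Then lcm(f, g) = f·g / gcd(f, g); expanding and making the result monic gives the answer.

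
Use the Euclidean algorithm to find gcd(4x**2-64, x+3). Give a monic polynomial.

1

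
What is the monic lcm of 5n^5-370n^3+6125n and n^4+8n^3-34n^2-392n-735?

n^6+3n^5-74n^4-222n^3+1225n^2+3675n

Euclidean algorithm in ℚ[n]:
  5n^5-370n^3+6125n = (5n-40)(n^4+8n^3-34n^2-392n-735) + (120n^3+600n^2-5880n-29400)
  n^4+8n^3-34n^2-392n-735 = ((1/120)n+1/40)(120n^3+600n^2-5880n-29400) + (0)
Last nonzero remainder: 120n^3+600n^2-5880n-29400. Dividing through by 120 gives the monic gcd n^3+5n^2-49n-245.
Then lcm(f, g) = f·g / gcd(f, g); expanding and making the result monic gives the answer.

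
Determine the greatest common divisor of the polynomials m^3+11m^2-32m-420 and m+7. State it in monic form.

m+7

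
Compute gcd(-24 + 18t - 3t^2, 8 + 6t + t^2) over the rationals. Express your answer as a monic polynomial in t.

Euclidean algorithm in ℚ[t]:
  -3t^2 + 18t - 24 = (-3)(t^2 + 6t + 8) + (36t)
  t^2 + 6t + 8 = ((1/36)t + 1/6)(36t) + (8)
  36t = ((9/2)t)(8) + (0)
The last nonzero remainder is the constant 8, so the polynomials are coprime and gcd = 1.

1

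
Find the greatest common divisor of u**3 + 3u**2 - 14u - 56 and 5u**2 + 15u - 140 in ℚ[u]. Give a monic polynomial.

u - 4

By polynomial division,
  u**3 + 3u**2 - 14u - 56 = ((1/5)u)(5u**2 + 15u - 140) + (14u - 56)
  5u**2 + 15u - 140 = ((5/14)u + 5/2)(14u - 56) + (0)
Last nonzero remainder: 14u - 56. Dividing through by 14 gives the monic gcd u - 4.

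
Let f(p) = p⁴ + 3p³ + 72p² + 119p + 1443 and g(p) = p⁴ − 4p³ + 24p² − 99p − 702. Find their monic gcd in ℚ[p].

Euclidean algorithm in ℚ[p]:
  p⁴ + 3p³ + 72p² + 119p + 1443 = (p⁴ − 4p³ + 24p² − 99p − 702) + (7p³ + 48p² + 218p + 2145)
  p⁴ − 4p³ + 24p² − 99p − 702 = ((1/7)p − 76/49)(7p³ + 48p² + 218p + 2145) + ((3298/49)p² − (3298/49)p + 128622/49)
  7p³ + 48p² + 218p + 2145 = ((343/3298)p + 2695/3298)((3298/49)p² − (3298/49)p + 128622/49) + (0)
Last nonzero remainder: (3298/49)p² − (3298/49)p + 128622/49. Dividing through by 3298/49 gives the monic gcd p² − p + 39.

p² − p + 39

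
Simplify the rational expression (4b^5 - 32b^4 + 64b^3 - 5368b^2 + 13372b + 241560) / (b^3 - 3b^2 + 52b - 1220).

(4b^3 - 60b^2 - 4b + 1980)/(b - 10)

Euclidean algorithm in ℚ[b]:
  4b^5 - 32b^4 + 64b^3 - 5368b^2 + 13372b + 241560 = (4b^2 - 20b - 204)(b^3 - 3b^2 + 52b - 1220) + (-60b^2 - 420b - 7320)
  b^3 - 3b^2 + 52b - 1220 = (-(1/60)b + 1/6)(-60b^2 - 420b - 7320) + (0)
Last nonzero remainder: -60b^2 - 420b - 7320. Dividing through by -60 gives the monic gcd b^2 + 7b + 122.
Cancel b^2 + 7b + 122 from numerator and denominator to get the reduced form.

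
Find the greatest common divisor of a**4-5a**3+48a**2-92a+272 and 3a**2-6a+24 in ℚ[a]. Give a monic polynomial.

a**2-2a+8

By polynomial division,
  a**4-5a**3+48a**2-92a+272 = ((1/3)a**2-a+34/3)(3a**2-6a+24) + (0)
Last nonzero remainder: 3a**2-6a+24. Dividing through by 3 gives the monic gcd a**2-2a+8.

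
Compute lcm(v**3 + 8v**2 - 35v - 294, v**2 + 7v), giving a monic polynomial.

v**4 + 8v**3 - 35v**2 - 294v

Apply the Euclidean algorithm:
  v**3 + 8v**2 - 35v - 294 = (v + 1)(v**2 + 7v) + (-42v - 294)
  v**2 + 7v = (-(1/42)v)(-42v - 294) + (0)
Last nonzero remainder: -42v - 294. Dividing through by -42 gives the monic gcd v + 7.
Then lcm(f, g) = f·g / gcd(f, g); expanding and making the result monic gives the answer.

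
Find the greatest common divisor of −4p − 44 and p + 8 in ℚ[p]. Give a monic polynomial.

1

By polynomial division,
  −4p − 44 = (−4)(p + 8) + (−12)
  p + 8 = (−(1/12)p − 2/3)(−12) + (0)
The last nonzero remainder is the constant −12, so the polynomials are coprime and gcd = 1.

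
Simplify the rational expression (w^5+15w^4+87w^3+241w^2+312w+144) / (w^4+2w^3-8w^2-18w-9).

Euclidean algorithm in ℚ[w]:
  w^5+15w^4+87w^3+241w^2+312w+144 = (w+13)(w^4+2w^3-8w^2-18w-9) + (69w^3+363w^2+555w+261)
  w^4+2w^3-8w^2-18w-9 = ((1/69)w-25/529)(69w^3+363w^2+555w+261) + ((588/529)w^2+(2352/529)w+1764/529)
  69w^3+363w^2+555w+261 = ((12167/196)w+15341/196)((588/529)w^2+(2352/529)w+1764/529) + (0)
Last nonzero remainder: (588/529)w^2+(2352/529)w+1764/529. Dividing through by 588/529 gives the monic gcd w^2+4w+3.
Cancel w^2+4w+3 from numerator and denominator to get the reduced form.

(w^3+11w^2+40w+48)/(w^2-2w-3)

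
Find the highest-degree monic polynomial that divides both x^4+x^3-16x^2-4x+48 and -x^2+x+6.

x^2-x-6

Apply the Euclidean algorithm:
  x^4+x^3-16x^2-4x+48 = (-x^2-2x+8)(-x^2+x+6) + (0)
Last nonzero remainder: -x^2+x+6. Dividing through by -1 gives the monic gcd x^2-x-6.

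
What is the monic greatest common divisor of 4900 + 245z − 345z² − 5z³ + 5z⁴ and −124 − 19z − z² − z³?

4 + z

Apply the Euclidean algorithm:
  5z⁴ − 5z³ − 345z² + 245z + 4900 = (−5z + 10)(−z³ − z² − 19z − 124) + (−430z² − 185z + 6140)
  −z³ − z² − 19z − 124 = ((1/430)z + 49/36980)(−430z² − 185z + 6140) + (−(244319/7396)z − 244319/1849)
  −430z² − 185z + 6140 = ((3180280/244319)z − 11352860/244319)(−(244319/7396)z − 244319/1849) + (0)
Last nonzero remainder: −(244319/7396)z − 244319/1849. Dividing through by −244319/7396 gives the monic gcd z + 4.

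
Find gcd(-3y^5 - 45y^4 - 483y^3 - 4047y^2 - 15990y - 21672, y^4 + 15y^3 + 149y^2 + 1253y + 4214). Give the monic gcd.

Euclidean algorithm in ℚ[y]:
  -3y^5 - 45y^4 - 483y^3 - 4047y^2 - 15990y - 21672 = (-3y)(y^4 + 15y^3 + 149y^2 + 1253y + 4214) + (-36y^3 - 288y^2 - 3348y - 21672)
  y^4 + 15y^3 + 149y^2 + 1253y + 4214 = (-(1/36)y - 7/36)(-36y^3 - 288y^2 - 3348y - 21672) + (0)
Last nonzero remainder: -36y^3 - 288y^2 - 3348y - 21672. Dividing through by -36 gives the monic gcd y^3 + 8y^2 + 93y + 602.

y^3 + 8y^2 + 93y + 602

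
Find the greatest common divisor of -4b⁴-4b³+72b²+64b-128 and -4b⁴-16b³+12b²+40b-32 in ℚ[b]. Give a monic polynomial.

By polynomial division,
  -4b⁴-4b³+72b²+64b-128 = (-4b⁴-16b³+12b²+40b-32) + (12b³+60b²+24b-96)
  -4b⁴-16b³+12b²+40b-32 = (-(1/3)b+1/3)(12b³+60b²+24b-96) + (0)
Last nonzero remainder: 12b³+60b²+24b-96. Dividing through by 12 gives the monic gcd b³+5b²+2b-8.

b³+5b²+2b-8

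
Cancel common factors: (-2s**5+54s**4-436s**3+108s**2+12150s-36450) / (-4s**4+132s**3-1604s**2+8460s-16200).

(s**2-4s-45)/(2s-20)

By polynomial division,
  -2s**5+54s**4-436s**3+108s**2+12150s-36450 = ((1/2)s+3)(-4s**4+132s**3-1604s**2+8460s-16200) + (-30s**3+690s**2-5130s+12150)
  -4s**4+132s**3-1604s**2+8460s-16200 = ((2/15)s-4/3)(-30s**3+690s**2-5130s+12150) + (0)
Last nonzero remainder: -30s**3+690s**2-5130s+12150. Dividing through by -30 gives the monic gcd s**3-23s**2+171s-405.
Cancel s**3-23s**2+171s-405 from numerator and denominator to get the reduced form.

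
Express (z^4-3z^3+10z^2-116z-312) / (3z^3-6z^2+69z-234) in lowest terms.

(z^2-4z-12)/(3z-9)

By polynomial division,
  z^4-3z^3+10z^2-116z-312 = ((1/3)z-1/3)(3z^3-6z^2+69z-234) + (-15z^2-15z-390)
  3z^3-6z^2+69z-234 = (-(1/5)z+3/5)(-15z^2-15z-390) + (0)
Last nonzero remainder: -15z^2-15z-390. Dividing through by -15 gives the monic gcd z^2+z+26.
Cancel z^2+z+26 from numerator and denominator to get the reduced form.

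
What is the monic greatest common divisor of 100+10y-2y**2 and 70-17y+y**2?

-10+y

By polynomial division,
  -2y**2+10y+100 = (-2)(y**2-17y+70) + (-24y+240)
  y**2-17y+70 = (-(1/24)y+7/24)(-24y+240) + (0)
Last nonzero remainder: -24y+240. Dividing through by -24 gives the monic gcd y-10.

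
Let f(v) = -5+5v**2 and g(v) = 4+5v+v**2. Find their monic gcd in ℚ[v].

Apply the Euclidean algorithm:
  5v**2-5 = (5)(v**2+5v+4) + (-25v-25)
  v**2+5v+4 = (-(1/25)v-4/25)(-25v-25) + (0)
Last nonzero remainder: -25v-25. Dividing through by -25 gives the monic gcd v+1.

1+v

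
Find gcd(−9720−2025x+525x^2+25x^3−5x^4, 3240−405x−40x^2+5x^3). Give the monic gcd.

648−81x−8x^2+x^3

Euclidean algorithm in ℚ[x]:
  −5x^4+25x^3+525x^2−2025x−9720 = (−x−3)(5x^3−40x^2−405x+3240) + (0)
Last nonzero remainder: 5x^3−40x^2−405x+3240. Dividing through by 5 gives the monic gcd x^3−8x^2−81x+648.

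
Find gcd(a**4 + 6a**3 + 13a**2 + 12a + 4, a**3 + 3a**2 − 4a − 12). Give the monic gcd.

a + 2

Repeated division with remainder:
  a**4 + 6a**3 + 13a**2 + 12a + 4 = (a + 3)(a**3 + 3a**2 − 4a − 12) + (8a**2 + 36a + 40)
  a**3 + 3a**2 − 4a − 12 = ((1/8)a − 3/16)(8a**2 + 36a + 40) + (−(9/4)a − 9/2)
  8a**2 + 36a + 40 = (−(32/9)a − 80/9)(−(9/4)a − 9/2) + (0)
Last nonzero remainder: −(9/4)a − 9/2. Dividing through by −9/4 gives the monic gcd a + 2.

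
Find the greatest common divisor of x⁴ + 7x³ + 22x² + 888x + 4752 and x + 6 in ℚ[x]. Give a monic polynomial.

Euclidean algorithm in ℚ[x]:
  x⁴ + 7x³ + 22x² + 888x + 4752 = (x³ + x² + 16x + 792)(x + 6) + (0)
The last nonzero remainder x + 6 is already monic.

x + 6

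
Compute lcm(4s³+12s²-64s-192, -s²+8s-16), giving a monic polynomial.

Repeated division with remainder:
  4s³+12s²-64s-192 = (-4s-44)(-s²+8s-16) + (224s-896)
  -s²+8s-16 = (-(1/224)s+1/56)(224s-896) + (0)
Last nonzero remainder: 224s-896. Dividing through by 224 gives the monic gcd s-4.
Then lcm(f, g) = f·g / gcd(f, g); expanding and making the result monic gives the answer.

s⁴-s³-28s²+16s+192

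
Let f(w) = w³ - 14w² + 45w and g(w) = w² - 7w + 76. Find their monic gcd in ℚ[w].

1

Euclidean algorithm in ℚ[w]:
  w³ - 14w² + 45w = (w - 7)(w² - 7w + 76) + (-80w + 532)
  w² - 7w + 76 = (-(1/80)w + 7/1600)(-80w + 532) + (29469/400)
  -80w + 532 = (-(32000/29469)w + 11200/1551)(29469/400) + (0)
The last nonzero remainder is the constant 29469/400, so the polynomials are coprime and gcd = 1.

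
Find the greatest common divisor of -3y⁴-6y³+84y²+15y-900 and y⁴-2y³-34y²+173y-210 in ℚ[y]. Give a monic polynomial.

y²-7y+15

Repeated division with remainder:
  -3y⁴-6y³+84y²+15y-900 = (-3)(y⁴-2y³-34y²+173y-210) + (-12y³-18y²+534y-1530)
  y⁴-2y³-34y²+173y-210 = (-(1/12)y+7/24)(-12y³-18y²+534y-1530) + ((63/4)y²-(441/4)y+945/4)
  -12y³-18y²+534y-1530 = (-(16/21)y-136/21)((63/4)y²-(441/4)y+945/4) + (0)
Last nonzero remainder: (63/4)y²-(441/4)y+945/4. Dividing through by 63/4 gives the monic gcd y²-7y+15.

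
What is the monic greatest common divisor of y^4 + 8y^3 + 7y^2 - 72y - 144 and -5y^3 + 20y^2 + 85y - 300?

Apply the Euclidean algorithm:
  y^4 + 8y^3 + 7y^2 - 72y - 144 = (-(1/5)y - 12/5)(-5y^3 + 20y^2 + 85y - 300) + (72y^2 + 72y - 864)
  -5y^3 + 20y^2 + 85y - 300 = (-(5/72)y + 25/72)(72y^2 + 72y - 864) + (0)
Last nonzero remainder: 72y^2 + 72y - 864. Dividing through by 72 gives the monic gcd y^2 + y - 12.

y^2 + y - 12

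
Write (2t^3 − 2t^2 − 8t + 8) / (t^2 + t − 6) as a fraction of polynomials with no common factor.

(2t^2 + 2t − 4)/(t + 3)

Repeated division with remainder:
  2t^3 − 2t^2 − 8t + 8 = (2t − 4)(t^2 + t − 6) + (8t − 16)
  t^2 + t − 6 = ((1/8)t + 3/8)(8t − 16) + (0)
Last nonzero remainder: 8t − 16. Dividing through by 8 gives the monic gcd t − 2.
Cancel t − 2 from numerator and denominator to get the reduced form.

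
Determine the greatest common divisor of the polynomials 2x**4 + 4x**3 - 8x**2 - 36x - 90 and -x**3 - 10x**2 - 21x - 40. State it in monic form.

x**2 + 2x + 5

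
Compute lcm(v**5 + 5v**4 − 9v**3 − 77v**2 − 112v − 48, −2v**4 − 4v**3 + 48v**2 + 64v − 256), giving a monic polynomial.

v**7 + 7v**6 − 7v**5 − 135v**4 − 194v**3 + 344v**2 + 800v + 384

Euclidean algorithm in ℚ[v]:
  v**5 + 5v**4 − 9v**3 − 77v**2 − 112v − 48 = (−(1/2)v − 3/2)(−2v**4 − 4v**3 + 48v**2 + 64v − 256) + (9v**3 + 27v**2 − 144v − 432)
  −2v**4 − 4v**3 + 48v**2 + 64v − 256 = (−(2/9)v + 2/9)(9v**3 + 27v**2 − 144v − 432) + (10v**2 − 160)
  9v**3 + 27v**2 − 144v − 432 = ((9/10)v + 27/10)(10v**2 − 160) + (0)
Last nonzero remainder: 10v**2 − 160. Dividing through by 10 gives the monic gcd v**2 − 16.
Then lcm(f, g) = f·g / gcd(f, g); expanding and making the result monic gives the answer.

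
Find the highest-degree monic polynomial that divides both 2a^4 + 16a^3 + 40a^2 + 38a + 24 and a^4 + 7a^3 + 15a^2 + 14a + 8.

a^3 + 5a^2 + 5a + 4

Repeated division with remainder:
  2a^4 + 16a^3 + 40a^2 + 38a + 24 = (2)(a^4 + 7a^3 + 15a^2 + 14a + 8) + (2a^3 + 10a^2 + 10a + 8)
  a^4 + 7a^3 + 15a^2 + 14a + 8 = ((1/2)a + 1)(2a^3 + 10a^2 + 10a + 8) + (0)
Last nonzero remainder: 2a^3 + 10a^2 + 10a + 8. Dividing through by 2 gives the monic gcd a^3 + 5a^2 + 5a + 4.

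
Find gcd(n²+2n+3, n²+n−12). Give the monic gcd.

By polynomial division,
  n²+2n+3 = (n²+n−12) + (n+15)
  n²+n−12 = (n−14)(n+15) + (198)
  n+15 = ((1/198)n+5/66)(198) + (0)
The last nonzero remainder is the constant 198, so the polynomials are coprime and gcd = 1.

1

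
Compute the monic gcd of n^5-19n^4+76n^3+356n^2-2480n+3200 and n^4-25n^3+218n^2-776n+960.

n^3-22n^2+152n-320

By polynomial division,
  n^5-19n^4+76n^3+356n^2-2480n+3200 = (n+6)(n^4-25n^3+218n^2-776n+960) + (8n^3-176n^2+1216n-2560)
  n^4-25n^3+218n^2-776n+960 = ((1/8)n-3/8)(8n^3-176n^2+1216n-2560) + (0)
Last nonzero remainder: 8n^3-176n^2+1216n-2560. Dividing through by 8 gives the monic gcd n^3-22n^2+152n-320.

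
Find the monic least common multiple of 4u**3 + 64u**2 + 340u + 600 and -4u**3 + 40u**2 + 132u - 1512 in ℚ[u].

Apply the Euclidean algorithm:
  4u**3 + 64u**2 + 340u + 600 = (-1)(-4u**3 + 40u**2 + 132u - 1512) + (104u**2 + 472u - 912)
  -4u**3 + 40u**2 + 132u - 1512 = (-(1/26)u + 189/338)(104u**2 + 472u - 912) + (-(28224/169)u - 169344/169)
  104u**2 + 472u - 912 = (-(2197/3528)u + 3211/3528)(-(28224/169)u - 169344/169) + (0)
Last nonzero remainder: -(28224/169)u - 169344/169. Dividing through by -28224/169 gives the monic gcd u + 6.
Then lcm(f, g) = f·g / gcd(f, g); expanding and making the result monic gives the answer.

u**5 - 108u**3 - 202u**2 + 2955u + 9450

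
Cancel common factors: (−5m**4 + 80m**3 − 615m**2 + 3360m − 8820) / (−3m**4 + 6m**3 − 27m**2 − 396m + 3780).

(5m**2 − 65m + 210)/(3m**2 + 3m − 90)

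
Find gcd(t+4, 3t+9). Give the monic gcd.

1

Euclidean algorithm in ℚ[t]:
  t+4 = (1/3)(3t+9) + (1)
  3t+9 = (3t+9)(1) + (0)
The last nonzero remainder is the constant 1, so the polynomials are coprime and gcd = 1.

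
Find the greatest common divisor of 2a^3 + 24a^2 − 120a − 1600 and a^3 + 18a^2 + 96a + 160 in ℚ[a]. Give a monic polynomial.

Repeated division with remainder:
  2a^3 + 24a^2 − 120a − 1600 = (2)(a^3 + 18a^2 + 96a + 160) + (−12a^2 − 312a − 1920)
  a^3 + 18a^2 + 96a + 160 = (−(1/12)a + 2/3)(−12a^2 − 312a − 1920) + (144a + 1440)
  −12a^2 − 312a − 1920 = (−(1/12)a − 4/3)(144a + 1440) + (0)
Last nonzero remainder: 144a + 1440. Dividing through by 144 gives the monic gcd a + 10.

a + 10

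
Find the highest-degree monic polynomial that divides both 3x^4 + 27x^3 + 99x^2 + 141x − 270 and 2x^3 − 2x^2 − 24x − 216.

x^2 + 5x + 18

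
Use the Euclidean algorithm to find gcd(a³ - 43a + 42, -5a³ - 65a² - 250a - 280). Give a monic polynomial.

a + 7

By polynomial division,
  a³ - 43a + 42 = (-1/5)(-5a³ - 65a² - 250a - 280) + (-13a² - 93a - 14)
  -5a³ - 65a² - 250a - 280 = ((5/13)a + 380/169)(-13a² - 93a - 14) + (-(6000/169)a - 42000/169)
  -13a² - 93a - 14 = ((2197/6000)a + 169/3000)(-(6000/169)a - 42000/169) + (0)
Last nonzero remainder: -(6000/169)a - 42000/169. Dividing through by -6000/169 gives the monic gcd a + 7.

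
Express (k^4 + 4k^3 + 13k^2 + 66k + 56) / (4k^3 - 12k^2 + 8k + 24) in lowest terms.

(k^3 + 3k^2 + 10k + 56)/(4k^2 - 16k + 24)

By polynomial division,
  k^4 + 4k^3 + 13k^2 + 66k + 56 = ((1/4)k + 7/4)(4k^3 - 12k^2 + 8k + 24) + (32k^2 + 46k + 14)
  4k^3 - 12k^2 + 8k + 24 = ((1/8)k - 71/128)(32k^2 + 46k + 14) + ((2033/64)k + 2033/64)
  32k^2 + 46k + 14 = ((2048/2033)k + 896/2033)((2033/64)k + 2033/64) + (0)
Last nonzero remainder: (2033/64)k + 2033/64. Dividing through by 2033/64 gives the monic gcd k + 1.
Cancel k + 1 from numerator and denominator to get the reduced form.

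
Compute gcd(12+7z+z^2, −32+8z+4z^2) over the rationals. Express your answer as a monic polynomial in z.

Apply the Euclidean algorithm:
  z^2+7z+12 = (1/4)(4z^2+8z−32) + (5z+20)
  4z^2+8z−32 = ((4/5)z−8/5)(5z+20) + (0)
Last nonzero remainder: 5z+20. Dividing through by 5 gives the monic gcd z+4.

4+z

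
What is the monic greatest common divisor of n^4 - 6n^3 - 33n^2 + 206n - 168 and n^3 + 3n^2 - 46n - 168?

n^2 - n - 42

Apply the Euclidean algorithm:
  n^4 - 6n^3 - 33n^2 + 206n - 168 = (n - 9)(n^3 + 3n^2 - 46n - 168) + (40n^2 - 40n - 1680)
  n^3 + 3n^2 - 46n - 168 = ((1/40)n + 1/10)(40n^2 - 40n - 1680) + (0)
Last nonzero remainder: 40n^2 - 40n - 1680. Dividing through by 40 gives the monic gcd n^2 - n - 42.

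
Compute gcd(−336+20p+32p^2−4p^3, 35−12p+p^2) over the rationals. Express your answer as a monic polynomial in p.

Repeated division with remainder:
  −4p^3+32p^2+20p−336 = (−4p−16)(p^2−12p+35) + (−32p+224)
  p^2−12p+35 = (−(1/32)p+5/32)(−32p+224) + (0)
Last nonzero remainder: −32p+224. Dividing through by −32 gives the monic gcd p−7.

−7+p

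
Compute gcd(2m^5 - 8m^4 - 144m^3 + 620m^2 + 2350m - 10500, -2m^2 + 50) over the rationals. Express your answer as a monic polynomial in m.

m^2 - 25

Repeated division with remainder:
  2m^5 - 8m^4 - 144m^3 + 620m^2 + 2350m - 10500 = (-m^3 + 4m^2 + 47m - 210)(-2m^2 + 50) + (0)
Last nonzero remainder: -2m^2 + 50. Dividing through by -2 gives the monic gcd m^2 - 25.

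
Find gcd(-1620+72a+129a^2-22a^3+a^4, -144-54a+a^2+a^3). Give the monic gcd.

3+a

Repeated division with remainder:
  a^4-22a^3+129a^2+72a-1620 = (a-23)(a^3+a^2-54a-144) + (206a^2-1026a-4932)
  a^3+a^2-54a-144 = ((1/206)a+308/10609)(206a^2-1026a-4932) + (-(2880/10609)a-8640/10609)
  206a^2-1026a-4932 = (-(1092727/1440)a+1453433/240)(-(2880/10609)a-8640/10609) + (0)
Last nonzero remainder: -(2880/10609)a-8640/10609. Dividing through by -2880/10609 gives the monic gcd a+3.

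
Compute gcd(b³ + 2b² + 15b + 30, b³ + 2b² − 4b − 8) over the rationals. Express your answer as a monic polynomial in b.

b + 2

Repeated division with remainder:
  b³ + 2b² + 15b + 30 = (b³ + 2b² − 4b − 8) + (19b + 38)
  b³ + 2b² − 4b − 8 = ((1/19)b² − 4/19)(19b + 38) + (0)
Last nonzero remainder: 19b + 38. Dividing through by 19 gives the monic gcd b + 2.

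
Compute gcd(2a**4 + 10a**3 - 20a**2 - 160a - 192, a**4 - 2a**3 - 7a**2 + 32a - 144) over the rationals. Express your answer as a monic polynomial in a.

a**2 - 16

Euclidean algorithm in ℚ[a]:
  2a**4 + 10a**3 - 20a**2 - 160a - 192 = (2)(a**4 - 2a**3 - 7a**2 + 32a - 144) + (14a**3 - 6a**2 - 224a + 96)
  a**4 - 2a**3 - 7a**2 + 32a - 144 = ((1/14)a - 11/98)(14a**3 - 6a**2 - 224a + 96) + ((408/49)a**2 - 6528/49)
  14a**3 - 6a**2 - 224a + 96 = ((343/204)a - 49/68)((408/49)a**2 - 6528/49) + (0)
Last nonzero remainder: (408/49)a**2 - 6528/49. Dividing through by 408/49 gives the monic gcd a**2 - 16.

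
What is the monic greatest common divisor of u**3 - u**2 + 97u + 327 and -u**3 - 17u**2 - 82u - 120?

u + 3

Apply the Euclidean algorithm:
  u**3 - u**2 + 97u + 327 = (-1)(-u**3 - 17u**2 - 82u - 120) + (-18u**2 + 15u + 207)
  -u**3 - 17u**2 - 82u - 120 = ((1/18)u + 107/108)(-18u**2 + 15u + 207) + (-(3901/36)u - 3901/12)
  -18u**2 + 15u + 207 = ((648/3901)u - 2484/3901)(-(3901/36)u - 3901/12) + (0)
Last nonzero remainder: -(3901/36)u - 3901/12. Dividing through by -3901/36 gives the monic gcd u + 3.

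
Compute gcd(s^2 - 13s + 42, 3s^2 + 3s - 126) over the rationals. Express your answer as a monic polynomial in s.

s - 6

Repeated division with remainder:
  s^2 - 13s + 42 = (1/3)(3s^2 + 3s - 126) + (-14s + 84)
  3s^2 + 3s - 126 = (-(3/14)s - 3/2)(-14s + 84) + (0)
Last nonzero remainder: -14s + 84. Dividing through by -14 gives the monic gcd s - 6.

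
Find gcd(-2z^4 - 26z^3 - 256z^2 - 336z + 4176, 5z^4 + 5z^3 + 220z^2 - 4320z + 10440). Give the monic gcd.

Repeated division with remainder:
  -2z^4 - 26z^3 - 256z^2 - 336z + 4176 = (-2/5)(5z^4 + 5z^3 + 220z^2 - 4320z + 10440) + (-24z^3 - 168z^2 - 2064z + 8352)
  5z^4 + 5z^3 + 220z^2 - 4320z + 10440 = (-(5/24)z + 5/4)(-24z^3 - 168z^2 - 2064z + 8352) + (0)
Last nonzero remainder: -24z^3 - 168z^2 - 2064z + 8352. Dividing through by -24 gives the monic gcd z^3 + 7z^2 + 86z - 348.

z^3 + 7z^2 + 86z - 348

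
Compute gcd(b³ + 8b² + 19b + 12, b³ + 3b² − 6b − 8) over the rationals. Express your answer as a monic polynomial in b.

b² + 5b + 4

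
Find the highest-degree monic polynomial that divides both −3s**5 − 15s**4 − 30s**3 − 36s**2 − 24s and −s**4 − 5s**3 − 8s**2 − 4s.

s**3 + 4s**2 + 4s

Apply the Euclidean algorithm:
  −3s**5 − 15s**4 − 30s**3 − 36s**2 − 24s = (3s)(−s**4 − 5s**3 − 8s**2 − 4s) + (−6s**3 − 24s**2 − 24s)
  −s**4 − 5s**3 − 8s**2 − 4s = ((1/6)s + 1/6)(−6s**3 − 24s**2 − 24s) + (0)
Last nonzero remainder: −6s**3 − 24s**2 − 24s. Dividing through by −6 gives the monic gcd s**3 + 4s**2 + 4s.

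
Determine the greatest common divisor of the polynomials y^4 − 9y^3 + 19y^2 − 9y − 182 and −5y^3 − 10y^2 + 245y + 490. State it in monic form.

y^2 − 5y − 14

Apply the Euclidean algorithm:
  y^4 − 9y^3 + 19y^2 − 9y − 182 = (−(1/5)y + 11/5)(−5y^3 − 10y^2 + 245y + 490) + (90y^2 − 450y − 1260)
  −5y^3 − 10y^2 + 245y + 490 = (−(1/18)y − 7/18)(90y^2 − 450y − 1260) + (0)
Last nonzero remainder: 90y^2 − 450y − 1260. Dividing through by 90 gives the monic gcd y^2 − 5y − 14.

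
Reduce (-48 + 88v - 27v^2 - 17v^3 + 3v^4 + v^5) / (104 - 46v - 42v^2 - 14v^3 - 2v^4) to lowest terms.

Apply the Euclidean algorithm:
  v^5 + 3v^4 - 17v^3 - 27v^2 + 88v - 48 = (-(1/2)v + 2)(-2v^4 - 14v^3 - 42v^2 - 46v + 104) + (-10v^3 + 34v^2 + 232v - 256)
  -2v^4 - 14v^3 - 42v^2 - 46v + 104 = ((1/5)v + 52/25)(-10v^3 + 34v^2 + 232v - 256) + (-(3978/25)v^2 - (11934/25)v + 15912/25)
  -10v^3 + 34v^2 + 232v - 256 = ((125/1989)v - 800/1989)(-(3978/25)v^2 - (11934/25)v + 15912/25) + (0)
Last nonzero remainder: -(3978/25)v^2 - (11934/25)v + 15912/25. Dividing through by -3978/25 gives the monic gcd v^2 + 3v - 4.
Cancel v^2 + 3v - 4 from numerator and denominator to get the reduced form.

(-12 + 13v - v^3)/(26 + 8v + 2v^2)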